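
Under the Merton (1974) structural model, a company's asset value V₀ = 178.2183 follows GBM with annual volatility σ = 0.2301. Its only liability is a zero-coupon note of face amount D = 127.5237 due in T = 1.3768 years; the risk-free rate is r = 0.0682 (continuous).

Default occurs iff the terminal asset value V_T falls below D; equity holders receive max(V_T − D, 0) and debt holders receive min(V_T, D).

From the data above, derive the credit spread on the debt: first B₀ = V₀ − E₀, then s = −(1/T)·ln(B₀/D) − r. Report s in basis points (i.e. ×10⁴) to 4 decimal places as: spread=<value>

spread=58.0032

With assets at 178.2183 and a single debt payment of 127.5237 at 1.3768 years:
d₁ = [ln(V₀/D) + (r + σ²/2)T] / (σ√T)
   = [ln(178.2183/127.5237) + (0.0682 + 0.5·0.2301²)·1.3768] / (0.2301·√1.3768)
   = [0.334707 + 0.130346] / 0.269993 = 1.722464
d₂ = d₁ − σ√T = 1.722464 − 0.269993 = 1.452471
N(d₁) = 0.957507,  N(d₂) = 0.926815,  e^(−rT) = 0.910376
E₀ = V₀·N(d₁) − D·e^(−rT)·N(d₂)
   = 178.2183·0.957507 − 127.5237·0.910376·0.926815 = 63.047231
B₀ = V₀ − E₀ = 178.2183 − 63.047231 = 115.171069
spread = −(1/T)·ln(B₀/D) − r = −(1/1.3768)·ln(115.171069/127.5237) − 0.0682 = 0.00580032
in basis points: 0.00580032 × 10⁴ = 58.0032 bp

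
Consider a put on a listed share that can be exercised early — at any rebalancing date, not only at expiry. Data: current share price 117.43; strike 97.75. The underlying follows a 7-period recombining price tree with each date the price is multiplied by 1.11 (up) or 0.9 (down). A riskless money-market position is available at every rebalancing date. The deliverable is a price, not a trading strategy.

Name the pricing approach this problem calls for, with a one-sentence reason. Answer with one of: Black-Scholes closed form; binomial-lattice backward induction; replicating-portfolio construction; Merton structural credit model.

framework: binomial-lattice backward induction

Key observation: early exercise of the strike-97.75 put must be checked at each of the 7 dates (spot 117.43), which forces a node-by-node comparison of intrinsic and continuation value backward from expiry.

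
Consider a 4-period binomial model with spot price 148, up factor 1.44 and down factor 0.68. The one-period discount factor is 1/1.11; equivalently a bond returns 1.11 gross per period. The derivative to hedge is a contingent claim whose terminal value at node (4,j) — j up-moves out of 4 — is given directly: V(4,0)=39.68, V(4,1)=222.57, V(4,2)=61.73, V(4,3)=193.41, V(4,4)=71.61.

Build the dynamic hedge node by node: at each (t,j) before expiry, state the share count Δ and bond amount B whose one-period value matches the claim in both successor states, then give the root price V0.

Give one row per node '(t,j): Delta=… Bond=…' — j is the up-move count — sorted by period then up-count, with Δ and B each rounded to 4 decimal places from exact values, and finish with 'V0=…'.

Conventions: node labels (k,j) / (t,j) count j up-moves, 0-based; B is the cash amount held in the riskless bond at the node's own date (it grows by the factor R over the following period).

(0,0): Delta=-0.0237 Bond=91.2424
(1,0): Delta=-0.0254 Bond=101.4464
(1,1): Delta=-0.0231 Bond=101.1506
(2,0): Delta=-0.2007 Bond=124.6053
(2,1): Delta=0.0382 Bond=103.3964
(2,2): Delta=-0.0453 Bond=119.0927
(3,0): Delta=5.1712 Bond=-111.6743
(3,1): Delta=-2.1475 Bond=330.1617
(3,2): Delta=0.8303 Bond=-50.5306
(3,3): Delta=-0.3626 Bond=272.4225
V0=87.7308

Under the risk-neutral measure, an up-move has probability p* = (R−d)/(u−d) = 0.5658 and values discount at R = 1.11.
Expiry values: V(4,0)=39.6800, V(4,1)=222.5700, V(4,2)=61.7300, V(4,3)=193.4100, V(4,4)=71.6100
  t=3,j=0: stock 46.5359 → up 67.0117 (V=222.5700), down 31.6444 (V=39.6800). Price 128.9705; hedge Δ=5.1712, bond B=-111.6743.
  t=3,j=1: stock 98.5467 → up 141.9072 (V=61.7300), down 67.0117 (V=222.5700). Price 118.5301; hedge Δ=-2.1475, bond B=330.1617.
  t=3,j=2: stock 208.6871 → up 300.5094 (V=193.4100), down 141.9072 (V=61.7300). Price 122.7326; hedge Δ=0.8303, bond B=-50.5306.
  t=3,j=3: stock 441.9256 → up 636.3729 (V=71.6100), down 300.5094 (V=193.4100). Price 112.1593; hedge Δ=-0.3626, bond B=272.4225.
  t=2,j=0: stock 68.4352 → up 98.5467 (V=118.5301), down 46.5359 (V=128.9705). Price 110.8680; hedge Δ=-0.2007, bond B=124.6053.
  t=2,j=1: stock 144.9216 → up 208.6871 (V=122.7326), down 98.5467 (V=118.5301). Price 108.9260; hedge Δ=0.0382, bond B=103.3964.
  t=2,j=2: stock 306.8928 → up 441.9256 (V=112.1593), down 208.6871 (V=122.7326). Price 105.1805; hedge Δ=-0.0453, bond B=119.0927.
  t=1,j=0: stock 100.6400 → up 144.9216 (V=108.9260), down 68.4352 (V=110.8680). Price 98.8912; hedge Δ=-0.0254, bond B=101.4464.
  t=1,j=1: stock 213.1200 → up 306.8928 (V=105.1805), down 144.9216 (V=108.9260). Price 96.2224; hedge Δ=-0.0231, bond B=101.1506.
  t=0,j=0: stock 148.0000 → up 213.1200 (V=96.2224), down 100.6400 (V=98.8912). Price 87.7308; hedge Δ=-0.0237, bond B=91.2424.
As a check, the time-0 holding Δ(0,0)·S0 + B(0,0) comes to 87.7308 — exactly V0.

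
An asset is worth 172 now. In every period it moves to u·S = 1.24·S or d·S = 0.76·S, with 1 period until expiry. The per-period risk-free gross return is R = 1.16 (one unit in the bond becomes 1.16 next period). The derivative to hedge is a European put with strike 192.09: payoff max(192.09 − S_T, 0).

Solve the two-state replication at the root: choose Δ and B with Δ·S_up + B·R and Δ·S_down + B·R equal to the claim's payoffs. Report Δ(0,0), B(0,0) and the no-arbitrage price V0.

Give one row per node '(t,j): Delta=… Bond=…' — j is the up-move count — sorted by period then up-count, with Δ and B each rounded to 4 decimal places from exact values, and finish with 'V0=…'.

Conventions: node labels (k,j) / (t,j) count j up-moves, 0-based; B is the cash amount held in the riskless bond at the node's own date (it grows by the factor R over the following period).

(0,0): Delta=-0.7433 Bond=136.6717
V0=8.8175

Risk-neutral probability p* = (R−d)/(u−d) = (1.16−0.76)/(1.24−0.76) = 0.8333.
Terminal payoffs: V(1,0)=61.3700, V(1,1)=0.0000
(0,0): S=172.0000. Δ = (V_up−V_dn)/(S_up−S_dn) = (0.0000−61.3700)/(213.2800−130.7200) = -0.7433. V = [p*·0.0000 + (1−p*)·61.3700]/1.16 = 8.8175. B = V − Δ·S = 136.6717.
Check: Δ(0,0)·S0 + B(0,0) = 8.8175 = V0.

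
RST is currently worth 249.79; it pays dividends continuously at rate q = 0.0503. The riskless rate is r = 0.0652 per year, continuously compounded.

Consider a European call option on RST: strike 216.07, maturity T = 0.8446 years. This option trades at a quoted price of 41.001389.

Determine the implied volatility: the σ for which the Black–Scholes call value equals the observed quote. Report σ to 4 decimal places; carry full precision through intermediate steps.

At σ = 0.2289 the Black–Scholes value reproduces the quote:
σ√T = 0.2289·√0.8446 = 0.210364
d₁ = (ln(S/K) + (r−q+σ²/2)T) / (σ√T) = (ln(249.79/216.07) + (0.0652−0.0503+0.2289²/2)·0.8446) / 0.210364 = (0.145018 + 0.034711) / 0.210364 = 0.854372
d₂ = d₁ − σ√T = 0.854372 − 0.210364 = 0.644009
e^{−rT} = 0.946421
e^{−qT} = 0.958406
N(d₁) = 0.803551,  N(d₂) = 0.740215
V = S·e^{−qT}·N(d₁) − K·e^{−rT}·N(d₂) = 192.370300 − 151.368910 = 41.001389 (equal to the quote); since ∂V/∂σ > 0 for all σ, the implied volatility is unique

sigma = 0.2289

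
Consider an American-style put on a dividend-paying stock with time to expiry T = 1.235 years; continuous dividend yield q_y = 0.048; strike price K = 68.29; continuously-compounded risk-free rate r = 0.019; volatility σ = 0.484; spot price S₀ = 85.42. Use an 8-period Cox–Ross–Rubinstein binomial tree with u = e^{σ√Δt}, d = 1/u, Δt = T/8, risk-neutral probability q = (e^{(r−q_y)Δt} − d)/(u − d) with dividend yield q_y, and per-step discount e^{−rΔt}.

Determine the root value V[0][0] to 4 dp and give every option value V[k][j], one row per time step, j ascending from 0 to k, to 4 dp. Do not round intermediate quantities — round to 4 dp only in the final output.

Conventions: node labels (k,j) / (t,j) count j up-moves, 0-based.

price = 10.0152
tree:
10.0152
13.6553 5.4665
18.1655 8.0274 2.2559
23.4862 11.5402 3.6269 0.5325
29.3836 16.1651 5.7529 0.9553 0.0000
35.4198 21.9257 8.9687 1.7138 0.0000 0.0000
41.0190 28.5564 13.6645 3.0744 0.0000 0.0000 0.0000
45.7247 35.3257 20.1634 5.5153 0.0000 0.0000 0.0000 0.0000
49.6325 40.9983 28.3685 9.8940 0.0000 0.0000 0.0000 0.0000 0.0000

Δt=0.15438  u=1.20945  d=0.82682  q=0.44093  discount=0.99707
step 8 (expiry): payoffs max(K−S,0) = 49.6325 40.9983 28.3685 9.8940 0.0000 0.0000 0.0000 0.0000 0.0000
k=7: (k=7,j=0): S=22.5653, K−S=45.7247, hold=45.6912 ⇒ V=45.7247 exercise | (k=7,j=1): S=33.0079, K−S=35.2821, hold=35.3257 ⇒ V=35.3257 continue | (k=7,j=2): S=48.2831, K−S=20.0069, hold=20.1634 ⇒ V=20.1634 continue | (k=7,j=3): S=70.6271, K−S=0.0000, hold=5.5153 ⇒ V=5.5153 continue | (k=7,j=4): S=103.3113, K−S=0.0000, hold=0.0000 ⇒ V=0.0000 continue | (k=7,j=5): S=151.1208, K−S=0.0000, hold=0.0000 ⇒ V=0.0000 continue | (k=7,j=6): S=221.0552, K−S=0.0000, hold=0.0000 ⇒ V=0.0000 continue | (k=7,j=7): S=323.3532, K−S=0.0000, hold=0.0000 ⇒ V=0.0000 continue
k=6: (k=6,j=0): S=27.2917, K−S=40.9983, hold=41.0190 ⇒ V=41.0190 continue | (k=6,j=1): S=39.9215, K−S=28.3685, hold=28.5564 ⇒ V=28.5564 continue | (k=6,j=2): S=58.3960, K−S=9.8940, hold=13.6645 ⇒ V=13.6645 continue | (k=6,j=3): S=85.4200, K−S=0.0000, hold=3.0744 ⇒ V=3.0744 continue | (k=6,j=4): S=124.9499, K−S=0.0000, hold=0.0000 ⇒ V=0.0000 continue | (k=6,j=5): S=182.7732, K−S=0.0000, hold=0.0000 ⇒ V=0.0000 continue | (k=6,j=6): S=267.3554, K−S=0.0000, hold=0.0000 ⇒ V=0.0000 continue
k=5: (k=5,j=0): S=33.0079, K−S=35.2821, hold=35.4198 ⇒ V=35.4198 continue | (k=5,j=1): S=48.2831, K−S=20.0069, hold=21.9257 ⇒ V=21.9257 continue | (k=5,j=2): S=70.6271, K−S=0.0000, hold=8.9687 ⇒ V=8.9687 continue | (k=5,j=3): S=103.3113, K−S=0.0000, hold=1.7138 ⇒ V=1.7138 continue | (k=5,j=4): S=151.1208, K−S=0.0000, hold=0.0000 ⇒ V=0.0000 continue | (k=5,j=5): S=221.0552, K−S=0.0000, hold=0.0000 ⇒ V=0.0000 continue
k=4: (k=4,j=0): S=39.9215, K−S=28.3685, hold=29.3836 ⇒ V=29.3836 continue | (k=4,j=1): S=58.3960, K−S=9.8940, hold=16.1651 ⇒ V=16.1651 continue | (k=4,j=2): S=85.4200, K−S=0.0000, hold=5.7529 ⇒ V=5.7529 continue | (k=4,j=3): S=124.9499, K−S=0.0000, hold=0.9553 ⇒ V=0.9553 continue | (k=4,j=4): S=182.7732, K−S=0.0000, hold=0.0000 ⇒ V=0.0000 continue
k=3: (k=3,j=0): S=48.2831, K−S=20.0069, hold=23.4862 ⇒ V=23.4862 continue | (k=3,j=1): S=70.6271, K−S=0.0000, hold=11.5402 ⇒ V=11.5402 continue | (k=3,j=2): S=103.3113, K−S=0.0000, hold=3.6269 ⇒ V=3.6269 continue | (k=3,j=3): S=151.1208, K−S=0.0000, hold=0.5325 ⇒ V=0.5325 continue
k=2: (k=2,j=0): S=58.3960, K−S=9.8940, hold=18.1655 ⇒ V=18.1655 continue | (k=2,j=1): S=85.4200, K−S=0.0000, hold=8.0274 ⇒ V=8.0274 continue | (k=2,j=2): S=124.9499, K−S=0.0000, hold=2.2559 ⇒ V=2.2559 continue
k=1: (k=1,j=0): S=70.6271, K−S=0.0000, hold=13.6553 ⇒ V=13.6553 continue | (k=1,j=1): S=103.3113, K−S=0.0000, hold=5.4665 ⇒ V=5.4665 continue
k=0: (k=0,j=0): S=85.4200, K−S=0.0000, hold=10.0152 ⇒ V=10.0152 continue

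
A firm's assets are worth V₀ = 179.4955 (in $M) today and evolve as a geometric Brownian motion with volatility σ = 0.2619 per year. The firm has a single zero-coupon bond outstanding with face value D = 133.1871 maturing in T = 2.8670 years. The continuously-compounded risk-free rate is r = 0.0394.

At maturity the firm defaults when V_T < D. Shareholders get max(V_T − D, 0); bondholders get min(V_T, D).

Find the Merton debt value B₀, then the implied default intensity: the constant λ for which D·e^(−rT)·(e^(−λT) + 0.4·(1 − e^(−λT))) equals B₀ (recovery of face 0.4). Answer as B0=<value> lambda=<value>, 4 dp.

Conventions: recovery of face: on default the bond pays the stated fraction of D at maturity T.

Equity is a call on the firm's assets struck at D = 133.1871:
d₁ = [ln(V₀/D) + (r + σ²/2)T] / (σ√T)
   = [ln(179.4955/133.1871) + (0.0394 + 0.5·0.2619²)·2.8670] / (0.2619·√2.8670)
   = [0.298395 + 0.211286] / 0.443455 = 1.149342
d₂ = d₁ − σ√T = 1.149342 − 0.443455 = 0.705887
N(d₁) = 0.874792,  N(d₂) = 0.759871,  e^(−rT) = 0.893187
E₀ = V₀·N(d₁) − D·e^(−rT)·N(d₂)
   = 179.4955·0.874792 − 133.1871·0.893187·0.759871 = 66.626375
B₀ = V₀ − E₀ = 179.4955 − 66.626375 = 112.869125
e^(−λT) = (B₀·e^(rT)/D − 0.4)/(1 − 0.4) = (112.8691·1.119587/133.1871 − 0.4)/0.6 = 0.91465225
λ = −ln(0.91465225)/2.8670 = 0.031117

B0=112.8691 lambda=0.0311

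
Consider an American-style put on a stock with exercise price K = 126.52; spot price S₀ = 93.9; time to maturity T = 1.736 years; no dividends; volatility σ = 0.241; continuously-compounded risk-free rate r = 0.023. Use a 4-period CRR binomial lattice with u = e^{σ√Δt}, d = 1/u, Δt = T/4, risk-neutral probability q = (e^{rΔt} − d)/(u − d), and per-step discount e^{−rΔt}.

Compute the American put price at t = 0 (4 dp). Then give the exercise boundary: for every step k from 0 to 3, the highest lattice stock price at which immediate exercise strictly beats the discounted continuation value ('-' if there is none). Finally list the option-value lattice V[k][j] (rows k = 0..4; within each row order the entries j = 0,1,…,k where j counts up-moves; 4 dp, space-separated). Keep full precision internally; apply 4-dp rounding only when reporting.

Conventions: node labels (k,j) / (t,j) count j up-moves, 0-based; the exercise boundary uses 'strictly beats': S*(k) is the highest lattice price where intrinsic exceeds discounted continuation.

params: Δt=0.43400 u=1.17207 d=0.85319 q=0.49185 e^(-rΔt)=0.99007
t_4 payoffs: 76.7626 58.1663 32.6200 0.0000 0.0000
t_3: node(3,0) S=58.3190 payoff=68.2010 vs cont=66.9444 → 68.2010 [stop]  node(3,1) S=80.1150 payoff=46.4050 vs cont=45.1484 → 46.4050 [stop]  node(3,2) S=110.0570 payoff=16.4630 vs cont=16.4111 → 16.4630 [stop]  node(3,3) S=151.1894 payoff=0.0000 vs cont=0.0000 → 0.0000 [wait]  ⇒ S*(3)=110.0570
t_2: node(2,0) S=68.3537 payoff=58.1663 vs cont=56.9097 → 58.1663 [stop]  node(2,1) S=93.9000 payoff=32.6200 vs cont=31.3634 → 32.6200 [stop]  node(2,2) S=128.9940 payoff=0.0000 vs cont=8.2826 → 8.2826 [wait]  ⇒ S*(2)=93.9000
t_1: node(1,0) S=80.1150 payoff=46.4050 vs cont=45.1484 → 46.4050 [stop]  node(1,1) S=110.0570 payoff=16.4630 vs cont=20.4445 → 20.4445 [wait]  ⇒ S*(1)=80.1150
t_0: node(0,0) S=93.9000 payoff=32.6200 vs cont=33.3022 → 33.3022 [wait]  ⇒ S*(0)=-

price = 33.3022
boundary = - 80.1150 93.9000 110.0570
tree:
33.3022
46.4050 20.4445
58.1663 32.6200 8.2826
68.2010 46.4050 16.4630 0.0000
76.7626 58.1663 32.6200 0.0000 0.0000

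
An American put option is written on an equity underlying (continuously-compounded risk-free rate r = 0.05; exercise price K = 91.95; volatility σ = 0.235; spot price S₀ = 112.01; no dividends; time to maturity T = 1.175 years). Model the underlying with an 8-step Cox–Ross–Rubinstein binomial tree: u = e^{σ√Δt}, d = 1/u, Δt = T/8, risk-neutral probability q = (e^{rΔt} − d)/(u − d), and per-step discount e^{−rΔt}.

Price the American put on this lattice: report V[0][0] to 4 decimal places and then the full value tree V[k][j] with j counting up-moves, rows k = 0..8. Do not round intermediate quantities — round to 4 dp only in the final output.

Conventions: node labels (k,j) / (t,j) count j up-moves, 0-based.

price = 2.0577
tree:
2.0577
3.4749 0.7701
5.7257 1.4331 0.1651
9.1497 2.6257 0.3453 0.0000
14.0632 4.7145 0.7223 0.0000 0.0000
20.5514 8.2347 1.5107 0.0000 0.0000 0.0000
26.7007 13.8227 3.1597 0.0000 0.0000 0.0000 0.0000
32.3203 20.5514 6.6088 0.0000 0.0000 0.0000 0.0000 0.0000
37.4559 26.7007 13.8227 0.0000 0.0000 0.0000 0.0000 0.0000 0.0000

params: Δt=0.14688 u=1.09424 d=0.91387 q=0.51837 e^(-rΔt)=0.99268
t_8 payoffs: 37.4559 26.7007 13.8227 0.0000 0.0000 0.0000 0.0000 0.0000 0.0000
k=7: node(7,0) S=59.6297 payoff=32.3203 vs cont=31.6475 → 32.3203 [stop]  node(7,1) S=71.3986 payoff=20.5514 vs cont=19.8786 → 20.5514 [stop]  node(7,2) S=85.4902 payoff=6.4598 vs cont=6.6088 → 6.6088 [wait]  node(7,3) S=102.3631 payoff=0.0000 vs cont=0.0000 → 0.0000 [wait]  node(7,4) S=122.5661 payoff=0.0000 vs cont=0.0000 → 0.0000 [wait]  node(7,5) S=146.7564 payoff=0.0000 vs cont=0.0000 → 0.0000 [wait]  node(7,6) S=175.7212 payoff=0.0000 vs cont=0.0000 → 0.0000 [wait]  node(7,7) S=210.4025 payoff=0.0000 vs cont=0.0000 → 0.0000 [wait]
k=6: node(6,0) S=65.2493 payoff=26.7007 vs cont=26.0279 → 26.7007 [stop]  node(6,1) S=78.1273 payoff=13.8227 vs cont=13.2265 → 13.8227 [stop]  node(6,2) S=93.5470 payoff=0.0000 vs cont=3.1597 → 3.1597 [wait]  node(6,3) S=112.0100 payoff=0.0000 vs cont=0.0000 → 0.0000 [wait]  node(6,4) S=134.1170 payoff=0.0000 vs cont=0.0000 → 0.0000 [wait]  node(6,5) S=160.5871 payoff=0.0000 vs cont=0.0000 → 0.0000 [wait]  node(6,6) S=192.2815 payoff=0.0000 vs cont=0.0000 → 0.0000 [wait]
k=5: node(5,0) S=71.3986 payoff=20.5514 vs cont=19.8786 → 20.5514 [stop]  node(5,1) S=85.4902 payoff=6.4598 vs cont=8.2347 → 8.2347 [wait]  node(5,2) S=102.3631 payoff=0.0000 vs cont=1.5107 → 1.5107 [wait]  node(5,3) S=122.5661 payoff=0.0000 vs cont=0.0000 → 0.0000 [wait]  node(5,4) S=146.7564 payoff=0.0000 vs cont=0.0000 → 0.0000 [wait]  node(5,5) S=175.7212 payoff=0.0000 vs cont=0.0000 → 0.0000 [wait]
k=4: node(4,0) S=78.1273 payoff=13.8227 vs cont=14.0632 → 14.0632 [wait]  node(4,1) S=93.5470 payoff=0.0000 vs cont=4.7145 → 4.7145 [wait]  node(4,2) S=112.0100 payoff=0.0000 vs cont=0.7223 → 0.7223 [wait]  node(4,3) S=134.1170 payoff=0.0000 vs cont=0.0000 → 0.0000 [wait]  node(4,4) S=160.5871 payoff=0.0000 vs cont=0.0000 → 0.0000 [wait]
k=3: node(3,0) S=85.4902 payoff=6.4598 vs cont=9.1497 → 9.1497 [wait]  node(3,1) S=102.3631 payoff=0.0000 vs cont=2.6257 → 2.6257 [wait]  node(3,2) S=122.5661 payoff=0.0000 vs cont=0.3453 → 0.3453 [wait]  node(3,3) S=146.7564 payoff=0.0000 vs cont=0.0000 → 0.0000 [wait]
k=2: node(2,0) S=93.5470 payoff=0.0000 vs cont=5.7257 → 5.7257 [wait]  node(2,1) S=112.0100 payoff=0.0000 vs cont=1.4331 → 1.4331 [wait]  node(2,2) S=134.1170 payoff=0.0000 vs cont=0.1651 → 0.1651 [wait]
k=1: node(1,0) S=102.3631 payoff=0.0000 vs cont=3.4749 → 3.4749 [wait]  node(1,1) S=122.5661 payoff=0.0000 vs cont=0.7701 → 0.7701 [wait]
k=0: node(0,0) S=112.0100 payoff=0.0000 vs cont=2.0577 → 2.0577 [wait]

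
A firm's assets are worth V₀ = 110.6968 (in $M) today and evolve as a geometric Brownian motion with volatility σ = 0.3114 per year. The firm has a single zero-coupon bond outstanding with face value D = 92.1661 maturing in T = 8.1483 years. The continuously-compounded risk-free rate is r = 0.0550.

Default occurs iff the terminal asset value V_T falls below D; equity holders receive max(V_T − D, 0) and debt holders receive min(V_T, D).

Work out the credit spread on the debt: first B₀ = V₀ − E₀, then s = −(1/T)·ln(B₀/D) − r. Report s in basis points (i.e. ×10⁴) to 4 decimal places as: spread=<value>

Apply the equity-as-call identities (strike 92.1661, horizon 8.1483 years):
d₁ = [ln(V₀/D) + (r + σ²/2)T] / (σ√T)
   = [ln(110.6968/92.1661) + (0.0550 + 0.5·0.3114²)·8.1483] / (0.3114·√8.1483)
   = [0.183203 + 0.843227] / 0.888898 = 1.154721
d₂ = d₁ − σ√T = 1.154721 − 0.888898 = 0.265822
N(d₁) = 0.875898,  N(d₂) = 0.604812,  e^(−rT) = 0.638805
E₀ = V₀·N(d₁) − D·e^(−rT)·N(d₂)
   = 110.6968·0.875898 − 92.1661·0.638805·0.604812 = 61.350067
B₀ = V₀ − E₀ = 110.6968 − 61.350067 = 49.346733
spread = −(1/T)·ln(B₀/D) − r = −(1/8.1483)·ln(49.346733/92.1661) − 0.0550 = 0.02166885
in basis points: 0.02166885 × 10⁴ = 216.6885 bp

spread=216.6885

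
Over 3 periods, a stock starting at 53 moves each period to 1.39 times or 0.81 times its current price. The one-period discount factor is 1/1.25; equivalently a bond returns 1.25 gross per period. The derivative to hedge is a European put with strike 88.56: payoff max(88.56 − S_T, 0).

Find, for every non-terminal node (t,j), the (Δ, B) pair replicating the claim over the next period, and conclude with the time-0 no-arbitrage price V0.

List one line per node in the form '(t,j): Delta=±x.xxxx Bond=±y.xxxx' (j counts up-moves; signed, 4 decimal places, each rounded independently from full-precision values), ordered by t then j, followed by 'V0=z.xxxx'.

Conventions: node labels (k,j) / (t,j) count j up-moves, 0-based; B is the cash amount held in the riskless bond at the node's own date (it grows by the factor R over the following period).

Risk-neutral probability p* = (R−d)/(u−d) = (1.25−0.81)/(1.39−0.81) = 0.7586.
Expiry values: V(3,0)=60.3936, V(3,1)=40.2251, V(3,2)=5.6149, V(3,3)=0.0000
Node (2,0) S=34.7733: V=(p*·40.2251+(1−p*)·60.3936)/1.25=36.0747; Δ=(40.2251−60.3936)/(48.3349−28.1664)=-1.0000; B=V−Δ·S=70.8480
Node (2,1) S=59.6727: V=(p*·5.6149+(1−p*)·40.2251)/1.25=11.1753; Δ=(5.6149−40.2251)/(82.9451−48.3349)=-1.0000; B=V−Δ·S=70.8480
Node (2,2) S=102.4013: V=(p*·0.0000+(1−p*)·5.6149)/1.25=1.0843; Δ=(0.0000−5.6149)/(142.3378−82.9451)=-0.0945; B=V−Δ·S=10.7652
Node (1,0) S=42.9300: V=(p*·11.1753+(1−p*)·36.0747)/1.25=13.7484; Δ=(11.1753−36.0747)/(59.6727−34.7733)=-1.0000; B=V−Δ·S=56.6784
Node (1,1) S=73.6700: V=(p*·1.0843+(1−p*)·11.1753)/1.25=2.8160; Δ=(1.0843−11.1753)/(102.4013−59.6727)=-0.2362; B=V−Δ·S=20.2144
Node (0,0) S=53.0000: V=(p*·2.8160+(1−p*)·13.7484)/1.25=4.3639; Δ=(2.8160−13.7484)/(73.6700−42.9300)=-0.3556; B=V−Δ·S=23.2128
Check: Δ(0,0)·S0 + B(0,0) = 4.3639 = V0.

(0,0): Delta=-0.3556 Bond=23.2128
(1,0): Delta=-1.0000 Bond=56.6784
(1,1): Delta=-0.2362 Bond=20.2144
(2,0): Delta=-1.0000 Bond=70.8480
(2,1): Delta=-1.0000 Bond=70.8480
(2,2): Delta=-0.0945 Bond=10.7652
V0=4.3639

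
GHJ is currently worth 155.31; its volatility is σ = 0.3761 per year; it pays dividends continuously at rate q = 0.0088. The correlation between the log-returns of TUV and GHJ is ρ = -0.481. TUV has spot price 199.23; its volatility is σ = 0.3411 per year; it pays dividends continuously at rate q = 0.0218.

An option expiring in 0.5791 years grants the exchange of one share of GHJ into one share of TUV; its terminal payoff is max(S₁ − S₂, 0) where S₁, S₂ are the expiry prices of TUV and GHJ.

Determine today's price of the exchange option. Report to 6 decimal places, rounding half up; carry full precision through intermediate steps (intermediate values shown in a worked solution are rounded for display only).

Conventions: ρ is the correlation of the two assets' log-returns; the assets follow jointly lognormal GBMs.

exchange price = 57.839431

σ_eff = √(σ₁² + σ₂² − 2ρσ₁σ₂) = √(0.3411² + 0.3761² − 2·-0.481·0.3411·0.3761) = 0.617425
d₁ = (ln(S₁/S₂) + (q₂ − q₁ + σ_eff²/2)T) / (σ_eff√T) = (ln(199.23/155.31) + (0.0088 − 0.0218 + 0.190607)·0.5791) / 0.469852 = 0.748936
d₂ = d₁ − σ_eff√T = 0.748936 − 0.469852 = 0.279084
N(d₁) = 0.773052,  N(d₂) = 0.609910
V = S₁·e^{−q₁T}·N(d₁) − S₂·e^{−q₂T}·N(d₂) = 152.083046 − 94.243616 = 57.839431
Key observation: pricing in GHJ-units makes this a unit-strike call on the ratio S₁/S₂ — the risk-free rate cancels and cannot affect the value.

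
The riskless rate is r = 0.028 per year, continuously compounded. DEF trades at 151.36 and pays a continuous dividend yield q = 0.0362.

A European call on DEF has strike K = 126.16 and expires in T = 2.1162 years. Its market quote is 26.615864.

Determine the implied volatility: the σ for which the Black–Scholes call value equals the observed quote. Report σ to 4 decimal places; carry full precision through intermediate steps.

At σ = 0.1785 the Black–Scholes value reproduces the quote:
σ√T = 0.1785·√2.1162 = 0.259667
d₁ = (ln(S/K) + (r−q+σ²/2)T) / (σ√T) = (ln(151.36/126.16) + (0.028−0.0362+0.1785²/2)·2.1162) / 0.259667 = (0.182110 + 0.016361) / 0.259667 = 0.764328
d₂ = d₁ − σ√T = 0.764328 − 0.259667 = 0.504661
e^{−rT} = 0.942468
e^{−qT} = 0.926254
N(d₁) = 0.777664,  N(d₂) = 0.693102
V = S·e^{−qT}·N(d₁) − K·e^{−rT}·N(d₂) = 109.026853 − 82.410989 = 26.615864 (the observed quote) — the price is monotone increasing in volatility, hence this σ is the only solution

sigma = 0.1785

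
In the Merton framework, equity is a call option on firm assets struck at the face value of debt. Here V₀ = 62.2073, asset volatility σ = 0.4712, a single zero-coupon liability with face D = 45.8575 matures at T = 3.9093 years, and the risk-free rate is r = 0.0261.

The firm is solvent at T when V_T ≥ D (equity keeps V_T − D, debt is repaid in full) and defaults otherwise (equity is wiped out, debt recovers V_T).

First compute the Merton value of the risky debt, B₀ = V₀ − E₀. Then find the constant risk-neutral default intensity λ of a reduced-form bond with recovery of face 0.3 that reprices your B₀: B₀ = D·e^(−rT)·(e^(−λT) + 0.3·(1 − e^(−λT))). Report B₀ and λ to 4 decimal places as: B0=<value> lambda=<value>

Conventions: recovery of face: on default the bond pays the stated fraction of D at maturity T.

B0=31.6317 lambda=0.1053

Equity is a call on the firm's assets struck at D = 45.8575:
d₁ = [ln(V₀/D) + (r + σ²/2)T] / (σ√T)
   = [ln(62.2073/45.8575) + (0.0261 + 0.5·0.4712²)·3.9093] / (0.4712·√3.9093)
   = [0.304934 + 0.536023] / 0.931654 = 0.902648
d₂ = d₁ − σ√T = 0.902648 − 0.931654 = -0.029006
N(d₁) = 0.816644,  N(d₂) = 0.488430,  e^(−rT) = 0.903000
E₀ = V₀·N(d₁) − D·e^(−rT)·N(d₂)
   = 62.2073·0.816644 − 45.8575·0.903000·0.488430 = 30.575648
B₀ = V₀ − E₀ = 62.2073 − 30.575648 = 31.631652
e^(−λT) = (B₀·e^(rT)/D − 0.3)/(1 − 0.3) = (31.6317·1.107420/45.8575 − 0.3)/0.7 = 0.66268388
λ = −ln(0.66268388)/3.9093 = 0.105251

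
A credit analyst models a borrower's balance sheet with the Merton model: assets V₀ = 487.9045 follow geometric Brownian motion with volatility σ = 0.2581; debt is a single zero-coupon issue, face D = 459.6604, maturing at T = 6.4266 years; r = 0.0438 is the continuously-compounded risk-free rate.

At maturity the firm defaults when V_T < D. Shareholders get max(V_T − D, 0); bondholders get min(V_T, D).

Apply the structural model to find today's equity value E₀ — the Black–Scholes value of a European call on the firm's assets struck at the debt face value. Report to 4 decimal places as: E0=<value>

E0=191.1096

Apply the equity-as-call identities (strike 459.6604, horizon 6.4266 years):
d₁ = [ln(V₀/D) + (r + σ²/2)T] / (σ√T)
   = [ln(487.9045/459.6604) + (0.0438 + 0.5·0.2581²)·6.4266] / (0.2581·√6.4266)
   = [0.059632 + 0.495541] / 0.654303 = 0.848495
d₂ = d₁ − σ√T = 0.848495 − 0.654303 = 0.194193
N(d₁) = 0.801919,  N(d₂) = 0.576988,  e^(−rT) = 0.754662
E₀ = V₀·N(d₁) − D·e^(−rT)·N(d₂)
   = 487.9045·0.801919 − 459.6604·0.754662·0.576988 = 191.109618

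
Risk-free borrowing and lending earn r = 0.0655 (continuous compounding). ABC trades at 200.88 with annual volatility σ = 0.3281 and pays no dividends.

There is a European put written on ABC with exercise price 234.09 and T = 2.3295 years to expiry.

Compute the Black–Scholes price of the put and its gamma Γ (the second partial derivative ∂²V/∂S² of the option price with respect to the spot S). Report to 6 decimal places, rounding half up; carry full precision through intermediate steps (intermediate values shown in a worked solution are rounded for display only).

price = 39.766026
Γ = 0.003844

σ√T = 0.3281·√2.3295 = 0.500769
d₁ = (ln(S/K) + (r+σ²/2)T) / (σ√T) = (ln(200.88/234.09) + (0.0655+0.3281²/2)·2.3295) / 0.500769 = (-0.152998 + 0.277967) / 0.500769 = 0.249554
d₂ = d₁ − σ√T = 0.249554 − 0.500769 = -0.251215
e^{−rT} = 0.858488
N(−d₁) = 0.401466,  N(−d₂) = 0.599176
Put price V = K·e^{−rT}·N(−d₂) − S·N(−d₁) = 120.412506 − 80.646480 = 39.766026
φ(d₁) = (1/√(2π))·e^{−d₁²/2} = 0.386711
Γ = φ(d₁) / (S·σ·√T) = 0.003844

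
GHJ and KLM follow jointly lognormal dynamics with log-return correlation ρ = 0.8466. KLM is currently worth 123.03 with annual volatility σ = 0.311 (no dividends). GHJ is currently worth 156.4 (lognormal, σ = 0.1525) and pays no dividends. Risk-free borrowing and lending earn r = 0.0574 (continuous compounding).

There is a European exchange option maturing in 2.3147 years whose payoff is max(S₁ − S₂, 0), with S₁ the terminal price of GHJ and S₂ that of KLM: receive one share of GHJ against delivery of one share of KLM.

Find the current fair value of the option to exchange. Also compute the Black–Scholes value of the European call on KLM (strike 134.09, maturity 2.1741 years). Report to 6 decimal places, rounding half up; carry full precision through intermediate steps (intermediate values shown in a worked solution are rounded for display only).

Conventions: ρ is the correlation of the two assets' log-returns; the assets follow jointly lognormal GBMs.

σ_eff = √(σ₁² + σ₂² − 2ρσ₁σ₂) = √(0.1525² + 0.311² − 2·0.8466·0.1525·0.311) = 0.199181
d₁ = (ln(S₁/S₂) + (q₂ − q₁ + σ_eff²/2)T) / (σ_eff√T) = (ln(156.4/123.03) + (0.0 − 0.0 + 0.019837)·2.3147) / 0.303036 = 0.943464
d₂ = d₁ − σ_eff√T = 0.943464 − 0.303036 = 0.640428
N(d₁) = 0.827278,  N(d₂) = 0.739053
V = S₁·e^{−q₁T}·N(d₁) − S₂·e^{−q₂T}·N(d₂) = 129.386328 − 90.925667 = 38.460661
[vanilla: KLM call K=134.09]
σ√T = 0.311·√2.1741 = 0.458564
d₁ = (ln(S/K) + (r+σ²/2)T) / (σ√T) = (ln(123.03/134.09) + (0.0574+0.311²/2)·2.1741) / 0.458564 = (-0.086083 + 0.229934) / 0.458564 = 0.313699
d₂ = d₁ − σ√T = 0.313699 − 0.458564 = -0.144866
e^{−rT} = 0.882679
N(d₁) = 0.623125,  N(d₂) = 0.442408
price = S·N(d₁) − K·e^{−rT}·N(d₂) = 76.663068 − 52.362788 = 24.300280

exchange price = 38.460661
price(KLM call K=134.09) = 24.300280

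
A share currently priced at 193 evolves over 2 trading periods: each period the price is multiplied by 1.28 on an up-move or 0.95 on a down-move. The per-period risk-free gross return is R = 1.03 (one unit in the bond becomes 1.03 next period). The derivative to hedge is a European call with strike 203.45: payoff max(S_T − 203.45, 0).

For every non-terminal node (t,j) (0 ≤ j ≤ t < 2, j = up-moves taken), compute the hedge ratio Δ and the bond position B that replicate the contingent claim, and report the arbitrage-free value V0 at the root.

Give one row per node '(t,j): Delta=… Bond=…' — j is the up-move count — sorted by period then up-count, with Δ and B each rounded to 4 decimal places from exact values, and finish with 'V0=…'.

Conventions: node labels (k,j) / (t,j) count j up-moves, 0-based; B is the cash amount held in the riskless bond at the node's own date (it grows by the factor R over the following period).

No-arbitrage ⇒ martingale measure with p* = (R−d)/(u−d) = 0.2424.
Terminal payoffs: V(2,0)=0.0000, V(2,1)=31.2380, V(2,2)=112.7612
(1,0): S=183.3500. Δ = (V_up−V_dn)/(S_up−S_dn) = (31.2380−0.0000)/(234.6880−174.1825) = 0.5163. V = [p*·31.2380 + (1−p*)·0.0000]/1.03 = 7.3523. B = V − Δ·S = -87.3083.
(1,1): S=247.0400. Δ = (V_up−V_dn)/(S_up−S_dn) = (112.7612−31.2380)/(316.2112−234.6880) = 1.0000. V = [p*·112.7612 + (1−p*)·31.2380]/1.03 = 49.5157. B = V − Δ·S = -197.5243.
(0,0): S=193.0000. Δ = (V_up−V_dn)/(S_up−S_dn) = (49.5157−7.3523)/(247.0400−183.3500) = 0.6620. V = [p*·49.5157 + (1−p*)·7.3523]/1.03 = 17.0619. B = V − Δ·S = -110.7062.
Check: Δ(0,0)·S0 + B(0,0) = 17.0619 = V0.

(0,0): Delta=0.6620 Bond=-110.7062
(1,0): Delta=0.5163 Bond=-87.3083
(1,1): Delta=1.0000 Bond=-197.5243
V0=17.0619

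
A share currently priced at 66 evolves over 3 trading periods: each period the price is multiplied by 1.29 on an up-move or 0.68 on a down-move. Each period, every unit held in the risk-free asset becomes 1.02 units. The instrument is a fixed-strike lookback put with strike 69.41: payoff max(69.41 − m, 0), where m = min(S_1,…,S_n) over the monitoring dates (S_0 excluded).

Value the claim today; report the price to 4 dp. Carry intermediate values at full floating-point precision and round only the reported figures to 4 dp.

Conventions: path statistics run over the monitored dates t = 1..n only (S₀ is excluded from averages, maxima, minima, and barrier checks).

price = 18.8311

With p* = (R−d)/(u−d) = 0.5574, sum probability × payoff across the paths and divide by R^3.
Enumerate all 2^3 = 8 price paths (U = up ×1.29, D = down ×0.68); each path with k up-moves has probability p*^k·(1−p*)^(3−k).
DDD: m=20.7525, payoff=48.6575, prob=0.086717
UDD: m=39.3687, payoff=30.0413, prob=0.109199
DUD: m=39.3687, payoff=30.0413, prob=0.109199
UUD: m=74.6848, payoff=0.0000, prob=0.137509
DDU: m=30.5184, payoff=38.8916, prob=0.109199
UDU: m=57.8952, payoff=11.5148, prob=0.137509
DUU: m=44.8800, payoff=24.5300, prob=0.137509
UUU: m=85.1400, payoff=0.0000, prob=0.173160
Price = Σ prob·payoff / R^3 = 19.983736 / 1.061208 = 18.8311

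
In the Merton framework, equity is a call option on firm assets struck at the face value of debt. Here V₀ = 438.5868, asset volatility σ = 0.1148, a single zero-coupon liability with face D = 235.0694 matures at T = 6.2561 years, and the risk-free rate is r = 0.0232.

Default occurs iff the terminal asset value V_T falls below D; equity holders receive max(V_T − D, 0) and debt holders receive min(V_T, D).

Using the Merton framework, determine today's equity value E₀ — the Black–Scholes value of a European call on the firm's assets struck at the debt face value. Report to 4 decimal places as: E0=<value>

Equity is a call on the firm's assets struck at D = 235.0694:
d₁ = [ln(V₀/D) + (r + σ²/2)T] / (σ√T)
   = [ln(438.5868/235.0694) + (0.0232 + 0.5·0.1148²)·6.2561] / (0.1148·√6.2561)
   = [0.623677 + 0.186366] / 0.287140 = 2.821074
d₂ = d₁ − σ√T = 2.821074 − 0.287140 = 2.533934
N(d₁) = 0.997607,  N(d₂) = 0.994360,  e^(−rT) = 0.864900
E₀ = V₀·N(d₁) − D·e^(−rT)·N(d₂)
   = 438.5868·0.997607 − 235.0694·0.864900·0.994360 = 235.372271

E0=235.3723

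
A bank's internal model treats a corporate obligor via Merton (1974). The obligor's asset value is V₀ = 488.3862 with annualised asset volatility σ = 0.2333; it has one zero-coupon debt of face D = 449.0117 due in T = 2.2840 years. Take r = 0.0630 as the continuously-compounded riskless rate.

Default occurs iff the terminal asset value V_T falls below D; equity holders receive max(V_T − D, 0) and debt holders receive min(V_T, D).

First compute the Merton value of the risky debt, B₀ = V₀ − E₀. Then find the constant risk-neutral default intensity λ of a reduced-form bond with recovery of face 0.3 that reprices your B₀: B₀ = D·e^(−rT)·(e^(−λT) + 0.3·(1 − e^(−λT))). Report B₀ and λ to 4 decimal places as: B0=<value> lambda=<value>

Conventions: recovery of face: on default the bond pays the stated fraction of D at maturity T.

Work the structural quantities from V₀ = 488.3862 against face 449.0117:
d₁ = [ln(V₀/D) + (r + σ²/2)T] / (σ√T)
   = [ln(488.3862/449.0117) + (0.0630 + 0.5·0.2333²)·2.2840] / (0.2333·√2.2840)
   = [0.084058 + 0.206050] / 0.352584 = 0.822803
d₂ = d₁ − σ√T = 0.822803 − 0.352584 = 0.470219
N(d₁) = 0.794690,  N(d₂) = 0.680901,  e^(−rT) = 0.865981
E₀ = V₀·N(d₁) − D·e^(−rT)·N(d₂)
   = 488.3862·0.794690 − 449.0117·0.865981·0.680901 = 123.357120
B₀ = V₀ − E₀ = 488.3862 − 123.357120 = 365.029080
e^(−λT) = (B₀·e^(rT)/D − 0.3)/(1 − 0.3) = (365.0291·1.154759/449.0117 − 0.3)/0.7 = 0.91253515
λ = −ln(0.91253515)/2.2840 = 0.040074

B0=365.0291 lambda=0.0401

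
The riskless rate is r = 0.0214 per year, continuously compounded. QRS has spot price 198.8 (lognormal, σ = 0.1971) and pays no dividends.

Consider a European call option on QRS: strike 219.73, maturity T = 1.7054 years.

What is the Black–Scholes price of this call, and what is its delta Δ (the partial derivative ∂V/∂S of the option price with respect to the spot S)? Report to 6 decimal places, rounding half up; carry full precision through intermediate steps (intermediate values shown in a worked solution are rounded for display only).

price = 15.133381
Δ = 0.452871

σ√T = 0.1971·√1.7054 = 0.257395
d₁ = (ln(S/K) + (r+σ²/2)T) / (σ√T) = (ln(198.8/219.73) + (0.0214+0.1971²/2)·1.7054) / 0.257395 = (-0.100100 + 0.069622) / 0.257395 = -0.118412
d₂ = d₁ − σ√T = -0.118412 − 0.257395 = -0.375807
e^{−rT} = 0.964162
N(d₁) = 0.452871,  N(d₂) = 0.353530
Call price V = S·N(d₁) − K·e^{−rT}·N(d₂) = 90.030679 − 74.897298 = 15.133381
Δ = N(d₁) = 0.452871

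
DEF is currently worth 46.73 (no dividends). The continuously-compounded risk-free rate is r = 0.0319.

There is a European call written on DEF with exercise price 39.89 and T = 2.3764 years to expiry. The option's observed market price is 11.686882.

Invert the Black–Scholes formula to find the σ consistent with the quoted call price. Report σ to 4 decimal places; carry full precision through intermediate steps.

sigma = 0.2151

At σ = 0.2151 the Black–Scholes value reproduces the quote:
σ√T = 0.2151·√2.3764 = 0.331589
d₁ = (ln(S/K) + (r+σ²/2)T) / (σ√T) = (ln(46.73/39.89) + (0.0319+0.2151²/2)·2.3764) / 0.331589 = (0.158261 + 0.130783) / 0.331589 = 0.871692
d₂ = d₁ − σ√T = 0.871692 − 0.331589 = 0.540103
e^{−rT} = 0.926995
N(d₁) = 0.808312,  N(d₂) = 0.705437
V = S·N(d₁) − K·e^{−rT}·N(d₂) = 37.772409 − 26.085527 = 11.686882 (the observed quote) — the price is monotone increasing in volatility, hence this σ is the only solution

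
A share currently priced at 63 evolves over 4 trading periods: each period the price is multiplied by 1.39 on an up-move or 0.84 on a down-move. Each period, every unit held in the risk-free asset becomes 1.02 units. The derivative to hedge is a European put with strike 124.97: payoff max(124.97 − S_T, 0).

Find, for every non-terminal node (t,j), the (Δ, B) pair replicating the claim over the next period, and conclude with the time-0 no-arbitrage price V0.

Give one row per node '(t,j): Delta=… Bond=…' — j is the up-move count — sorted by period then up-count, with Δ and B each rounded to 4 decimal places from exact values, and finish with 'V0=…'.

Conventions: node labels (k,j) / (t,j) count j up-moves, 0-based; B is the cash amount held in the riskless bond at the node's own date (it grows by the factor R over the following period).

Under the risk-neutral measure, an up-move has probability p* = (R−d)/(u−d) = 0.3273 and values discount at R = 1.02.
Terminal payoffs: V(4,0)=93.6041, V(4,1)=73.0669, V(4,2)=39.0827, V(4,3)=0.0000, V(4,4)=0.0000
  t=3,j=0: stock 37.3404 → up 51.9031 (V=73.0669), down 31.3659 (V=93.6041). Price 85.1793; hedge Δ=-1.0000, bond B=122.5196.
  t=3,j=1: stock 61.7894 → up 85.8873 (V=39.0827), down 51.9031 (V=73.0669). Price 60.7302; hedge Δ=-1.0000, bond B=122.5196.
  t=3,j=2: stock 102.2467 → up 142.1230 (V=0.0000), down 85.8873 (V=39.0827). Price 25.7765; hedge Δ=-0.6950, bond B=96.8360.
  t=3,j=3: stock 169.1940 → up 235.1797 (V=0.0000), down 142.1230 (V=0.0000). Price 0.0000; hedge Δ=0.0000, bond B=0.0000.
  t=2,j=0: stock 44.4528 → up 61.7894 (V=60.7302), down 37.3404 (V=85.1793). Price 75.6645; hedge Δ=-1.0000, bond B=120.1173.
  t=2,j=1: stock 73.5588 → up 102.2467 (V=25.7765), down 61.7894 (V=60.7302). Price 48.3243; hedge Δ=-0.8640, bond B=111.8765.
  t=2,j=2: stock 121.7223 → up 169.1940 (V=0.0000), down 102.2467 (V=25.7765). Price 17.0005; hedge Δ=-0.3850, bond B=63.8669.
  t=1,j=0: stock 52.9200 → up 73.5588 (V=48.3243), down 44.4528 (V=75.6645). Price 65.4086; hedge Δ=-0.9393, bond B=115.1179.
  t=1,j=1: stock 87.5700 → up 121.7223 (V=17.0005), down 73.5588 (V=48.3243). Price 37.3264; hedge Δ=-0.6504, bond B=94.2787.
  t=0,j=0: stock 63.0000 → up 87.5700 (V=37.3264), down 52.9200 (V=65.4086). Price 55.1157; hedge Δ=-0.8105, bond B=106.1743.
Check: Δ(0,0)·S0 + B(0,0) = 55.1157 = V0.

(0,0): Delta=-0.8105 Bond=106.1743
(1,0): Delta=-0.9393 Bond=115.1179
(1,1): Delta=-0.6504 Bond=94.2787
(2,0): Delta=-1.0000 Bond=120.1173
(2,1): Delta=-0.8640 Bond=111.8765
(2,2): Delta=-0.3850 Bond=63.8669
(3,0): Delta=-1.0000 Bond=122.5196
(3,1): Delta=-1.0000 Bond=122.5196
(3,2): Delta=-0.6950 Bond=96.8360
(3,3): Delta=0.0000 Bond=0.0000
V0=55.1157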